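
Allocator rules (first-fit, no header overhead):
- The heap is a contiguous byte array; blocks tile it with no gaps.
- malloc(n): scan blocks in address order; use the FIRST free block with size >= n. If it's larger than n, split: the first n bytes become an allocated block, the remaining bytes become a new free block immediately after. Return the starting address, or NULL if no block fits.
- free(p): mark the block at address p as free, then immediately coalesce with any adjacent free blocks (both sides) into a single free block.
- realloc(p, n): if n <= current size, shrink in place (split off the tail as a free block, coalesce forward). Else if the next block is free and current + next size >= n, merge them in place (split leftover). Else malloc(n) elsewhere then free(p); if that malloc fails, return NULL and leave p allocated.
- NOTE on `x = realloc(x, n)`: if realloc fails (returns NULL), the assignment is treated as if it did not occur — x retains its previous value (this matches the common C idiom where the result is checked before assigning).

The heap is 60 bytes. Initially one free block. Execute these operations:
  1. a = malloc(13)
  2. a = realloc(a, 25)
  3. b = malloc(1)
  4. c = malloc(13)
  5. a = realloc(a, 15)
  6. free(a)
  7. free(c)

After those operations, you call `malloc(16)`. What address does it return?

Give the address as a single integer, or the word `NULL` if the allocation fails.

Op 1: a = malloc(13) -> a = 0; heap: [0-12 ALLOC][13-59 FREE]
Op 2: a = realloc(a, 25) -> a = 0; heap: [0-24 ALLOC][25-59 FREE]
Op 3: b = malloc(1) -> b = 25; heap: [0-24 ALLOC][25-25 ALLOC][26-59 FREE]
Op 4: c = malloc(13) -> c = 26; heap: [0-24 ALLOC][25-25 ALLOC][26-38 ALLOC][39-59 FREE]
Op 5: a = realloc(a, 15) -> a = 0; heap: [0-14 ALLOC][15-24 FREE][25-25 ALLOC][26-38 ALLOC][39-59 FREE]
Op 6: free(a) -> (freed a); heap: [0-24 FREE][25-25 ALLOC][26-38 ALLOC][39-59 FREE]
Op 7: free(c) -> (freed c); heap: [0-24 FREE][25-25 ALLOC][26-59 FREE]
malloc(16): first-fit scan over [0-24 FREE][25-25 ALLOC][26-59 FREE] -> 0

Answer: 0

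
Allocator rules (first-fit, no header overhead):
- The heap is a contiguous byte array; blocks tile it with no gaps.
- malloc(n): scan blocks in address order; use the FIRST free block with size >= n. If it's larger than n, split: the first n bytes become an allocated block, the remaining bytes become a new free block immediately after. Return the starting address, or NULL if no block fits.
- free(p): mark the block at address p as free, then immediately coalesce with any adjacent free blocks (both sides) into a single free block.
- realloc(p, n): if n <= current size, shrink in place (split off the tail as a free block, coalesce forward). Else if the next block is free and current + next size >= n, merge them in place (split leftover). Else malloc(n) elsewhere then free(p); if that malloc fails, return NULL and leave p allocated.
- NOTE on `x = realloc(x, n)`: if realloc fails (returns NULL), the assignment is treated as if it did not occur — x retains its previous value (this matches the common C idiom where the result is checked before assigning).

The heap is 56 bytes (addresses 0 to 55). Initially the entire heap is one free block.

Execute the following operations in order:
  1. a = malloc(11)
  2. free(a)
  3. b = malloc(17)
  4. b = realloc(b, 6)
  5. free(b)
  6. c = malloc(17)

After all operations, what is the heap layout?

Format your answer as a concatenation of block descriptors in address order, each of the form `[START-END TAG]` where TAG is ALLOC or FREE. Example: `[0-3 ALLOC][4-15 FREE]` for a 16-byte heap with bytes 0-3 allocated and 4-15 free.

Answer: [0-16 ALLOC][17-55 FREE]

Derivation:
Op 1: a = malloc(11) -> a = 0; heap: [0-10 ALLOC][11-55 FREE]
Op 2: free(a) -> (freed a); heap: [0-55 FREE]
Op 3: b = malloc(17) -> b = 0; heap: [0-16 ALLOC][17-55 FREE]
Op 4: b = realloc(b, 6) -> b = 0; heap: [0-5 ALLOC][6-55 FREE]
Op 5: free(b) -> (freed b); heap: [0-55 FREE]
Op 6: c = malloc(17) -> c = 0; heap: [0-16 ALLOC][17-55 FREE]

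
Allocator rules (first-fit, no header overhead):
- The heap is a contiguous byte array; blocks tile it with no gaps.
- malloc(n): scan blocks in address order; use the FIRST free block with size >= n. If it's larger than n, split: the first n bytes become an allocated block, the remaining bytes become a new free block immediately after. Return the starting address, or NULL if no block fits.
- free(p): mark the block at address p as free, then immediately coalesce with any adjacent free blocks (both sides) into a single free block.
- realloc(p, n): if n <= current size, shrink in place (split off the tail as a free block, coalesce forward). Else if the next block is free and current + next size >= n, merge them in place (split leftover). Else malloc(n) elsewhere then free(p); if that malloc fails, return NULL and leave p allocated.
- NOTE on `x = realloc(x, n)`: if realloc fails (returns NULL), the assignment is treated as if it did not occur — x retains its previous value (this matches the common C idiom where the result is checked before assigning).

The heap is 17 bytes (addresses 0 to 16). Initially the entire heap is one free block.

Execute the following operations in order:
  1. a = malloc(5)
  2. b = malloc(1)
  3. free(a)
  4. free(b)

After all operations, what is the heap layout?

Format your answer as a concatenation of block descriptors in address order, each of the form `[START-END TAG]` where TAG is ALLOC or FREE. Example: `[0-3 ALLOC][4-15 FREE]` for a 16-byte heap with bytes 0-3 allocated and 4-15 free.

Op 1: a = malloc(5) -> a = 0; heap: [0-4 ALLOC][5-16 FREE]
Op 2: b = malloc(1) -> b = 5; heap: [0-4 ALLOC][5-5 ALLOC][6-16 FREE]
Op 3: free(a) -> (freed a); heap: [0-4 FREE][5-5 ALLOC][6-16 FREE]
Op 4: free(b) -> (freed b); heap: [0-16 FREE]

Answer: [0-16 FREE]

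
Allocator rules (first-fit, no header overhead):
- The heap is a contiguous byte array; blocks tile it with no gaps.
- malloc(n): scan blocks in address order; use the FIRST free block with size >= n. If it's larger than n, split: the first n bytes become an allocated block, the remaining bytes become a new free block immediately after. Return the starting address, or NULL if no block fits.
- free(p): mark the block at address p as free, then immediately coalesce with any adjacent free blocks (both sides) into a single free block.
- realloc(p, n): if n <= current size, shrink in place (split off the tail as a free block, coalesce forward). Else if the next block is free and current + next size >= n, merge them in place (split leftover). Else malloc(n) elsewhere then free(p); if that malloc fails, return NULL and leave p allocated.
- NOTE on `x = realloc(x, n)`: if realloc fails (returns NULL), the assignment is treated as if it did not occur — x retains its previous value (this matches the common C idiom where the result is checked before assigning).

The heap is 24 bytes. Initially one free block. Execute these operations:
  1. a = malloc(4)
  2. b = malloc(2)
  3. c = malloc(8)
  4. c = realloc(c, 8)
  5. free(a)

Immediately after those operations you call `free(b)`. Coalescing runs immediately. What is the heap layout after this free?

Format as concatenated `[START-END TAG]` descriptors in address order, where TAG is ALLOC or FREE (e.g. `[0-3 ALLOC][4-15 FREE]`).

Op 1: a = malloc(4) -> a = 0; heap: [0-3 ALLOC][4-23 FREE]
Op 2: b = malloc(2) -> b = 4; heap: [0-3 ALLOC][4-5 ALLOC][6-23 FREE]
Op 3: c = malloc(8) -> c = 6; heap: [0-3 ALLOC][4-5 ALLOC][6-13 ALLOC][14-23 FREE]
Op 4: c = realloc(c, 8) -> c = 6; heap: [0-3 ALLOC][4-5 ALLOC][6-13 ALLOC][14-23 FREE]
Op 5: free(a) -> (freed a); heap: [0-3 FREE][4-5 ALLOC][6-13 ALLOC][14-23 FREE]
free(b): b = 4 -> block [4-5 ALLOC]; mark free, coalesce with adjacent free neighbors -> [0-5 FREE][6-13 ALLOC][14-23 FREE]

Answer: [0-5 FREE][6-13 ALLOC][14-23 FREE]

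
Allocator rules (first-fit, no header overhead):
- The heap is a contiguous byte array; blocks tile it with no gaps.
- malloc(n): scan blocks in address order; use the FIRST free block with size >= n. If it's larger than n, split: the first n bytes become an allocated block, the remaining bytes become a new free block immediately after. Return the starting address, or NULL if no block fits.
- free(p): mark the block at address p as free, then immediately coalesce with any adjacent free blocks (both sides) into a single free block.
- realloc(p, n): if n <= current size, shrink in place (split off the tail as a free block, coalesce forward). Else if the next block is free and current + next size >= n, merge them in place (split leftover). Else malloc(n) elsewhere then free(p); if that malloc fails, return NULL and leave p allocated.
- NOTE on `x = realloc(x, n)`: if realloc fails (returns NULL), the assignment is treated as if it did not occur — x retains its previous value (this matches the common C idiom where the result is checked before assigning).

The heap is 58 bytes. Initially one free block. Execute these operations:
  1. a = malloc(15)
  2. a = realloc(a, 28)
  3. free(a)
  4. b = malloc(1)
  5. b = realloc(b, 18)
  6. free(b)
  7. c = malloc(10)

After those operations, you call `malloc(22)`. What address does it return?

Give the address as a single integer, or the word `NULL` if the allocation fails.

Op 1: a = malloc(15) -> a = 0; heap: [0-14 ALLOC][15-57 FREE]
Op 2: a = realloc(a, 28) -> a = 0; heap: [0-27 ALLOC][28-57 FREE]
Op 3: free(a) -> (freed a); heap: [0-57 FREE]
Op 4: b = malloc(1) -> b = 0; heap: [0-0 ALLOC][1-57 FREE]
Op 5: b = realloc(b, 18) -> b = 0; heap: [0-17 ALLOC][18-57 FREE]
Op 6: free(b) -> (freed b); heap: [0-57 FREE]
Op 7: c = malloc(10) -> c = 0; heap: [0-9 ALLOC][10-57 FREE]
malloc(22): first-fit scan over [0-9 ALLOC][10-57 FREE] -> 10

Answer: 10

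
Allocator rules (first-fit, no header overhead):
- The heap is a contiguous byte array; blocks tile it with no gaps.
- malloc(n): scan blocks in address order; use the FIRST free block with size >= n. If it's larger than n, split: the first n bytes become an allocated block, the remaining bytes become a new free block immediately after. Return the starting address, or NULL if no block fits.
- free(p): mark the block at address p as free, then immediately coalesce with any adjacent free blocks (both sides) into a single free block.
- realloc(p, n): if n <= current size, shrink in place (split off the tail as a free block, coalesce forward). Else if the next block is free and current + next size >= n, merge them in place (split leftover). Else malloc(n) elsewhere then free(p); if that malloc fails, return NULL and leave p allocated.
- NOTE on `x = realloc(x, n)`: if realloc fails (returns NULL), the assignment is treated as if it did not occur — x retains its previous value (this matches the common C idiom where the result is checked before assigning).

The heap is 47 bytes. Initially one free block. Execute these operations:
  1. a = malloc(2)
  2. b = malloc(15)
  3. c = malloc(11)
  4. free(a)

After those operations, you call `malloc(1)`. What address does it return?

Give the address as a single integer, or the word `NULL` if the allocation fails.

Answer: 0

Derivation:
Op 1: a = malloc(2) -> a = 0; heap: [0-1 ALLOC][2-46 FREE]
Op 2: b = malloc(15) -> b = 2; heap: [0-1 ALLOC][2-16 ALLOC][17-46 FREE]
Op 3: c = malloc(11) -> c = 17; heap: [0-1 ALLOC][2-16 ALLOC][17-27 ALLOC][28-46 FREE]
Op 4: free(a) -> (freed a); heap: [0-1 FREE][2-16 ALLOC][17-27 ALLOC][28-46 FREE]
malloc(1): first-fit scan over [0-1 FREE][2-16 ALLOC][17-27 ALLOC][28-46 FREE] -> 0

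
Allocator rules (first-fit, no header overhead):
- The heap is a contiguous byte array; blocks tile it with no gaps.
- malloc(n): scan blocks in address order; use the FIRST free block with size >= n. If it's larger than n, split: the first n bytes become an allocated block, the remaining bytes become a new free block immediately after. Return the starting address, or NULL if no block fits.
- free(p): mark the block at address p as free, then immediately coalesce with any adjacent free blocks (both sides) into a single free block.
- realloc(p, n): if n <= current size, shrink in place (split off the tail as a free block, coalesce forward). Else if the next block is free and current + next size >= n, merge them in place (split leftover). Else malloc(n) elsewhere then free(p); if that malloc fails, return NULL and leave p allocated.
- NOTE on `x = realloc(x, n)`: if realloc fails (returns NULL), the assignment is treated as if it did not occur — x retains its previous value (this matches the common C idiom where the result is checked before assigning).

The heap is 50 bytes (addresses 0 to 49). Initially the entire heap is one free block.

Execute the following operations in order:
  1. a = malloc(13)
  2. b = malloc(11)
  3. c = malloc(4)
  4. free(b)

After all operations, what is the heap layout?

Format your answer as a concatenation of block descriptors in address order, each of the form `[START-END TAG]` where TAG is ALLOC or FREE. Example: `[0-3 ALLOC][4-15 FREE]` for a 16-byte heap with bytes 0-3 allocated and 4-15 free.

Answer: [0-12 ALLOC][13-23 FREE][24-27 ALLOC][28-49 FREE]

Derivation:
Op 1: a = malloc(13) -> a = 0; heap: [0-12 ALLOC][13-49 FREE]
Op 2: b = malloc(11) -> b = 13; heap: [0-12 ALLOC][13-23 ALLOC][24-49 FREE]
Op 3: c = malloc(4) -> c = 24; heap: [0-12 ALLOC][13-23 ALLOC][24-27 ALLOC][28-49 FREE]
Op 4: free(b) -> (freed b); heap: [0-12 ALLOC][13-23 FREE][24-27 ALLOC][28-49 FREE]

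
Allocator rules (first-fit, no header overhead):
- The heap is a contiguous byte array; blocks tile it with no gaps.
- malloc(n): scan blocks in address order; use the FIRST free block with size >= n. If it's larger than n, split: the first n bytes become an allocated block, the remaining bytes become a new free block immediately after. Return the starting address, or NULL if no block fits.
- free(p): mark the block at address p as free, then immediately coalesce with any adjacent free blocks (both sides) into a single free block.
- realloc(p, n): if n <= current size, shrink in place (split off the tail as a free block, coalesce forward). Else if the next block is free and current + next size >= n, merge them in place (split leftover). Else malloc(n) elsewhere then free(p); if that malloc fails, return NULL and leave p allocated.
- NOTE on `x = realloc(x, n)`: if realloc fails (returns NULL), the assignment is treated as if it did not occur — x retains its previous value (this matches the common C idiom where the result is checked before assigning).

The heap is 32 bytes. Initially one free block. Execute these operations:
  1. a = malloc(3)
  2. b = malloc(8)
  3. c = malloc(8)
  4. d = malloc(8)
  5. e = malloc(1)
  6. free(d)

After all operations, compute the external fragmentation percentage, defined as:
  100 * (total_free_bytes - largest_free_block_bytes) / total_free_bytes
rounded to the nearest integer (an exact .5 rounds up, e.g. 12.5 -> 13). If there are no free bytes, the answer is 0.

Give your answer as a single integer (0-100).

Answer: 33

Derivation:
Op 1: a = malloc(3) -> a = 0; heap: [0-2 ALLOC][3-31 FREE]
Op 2: b = malloc(8) -> b = 3; heap: [0-2 ALLOC][3-10 ALLOC][11-31 FREE]
Op 3: c = malloc(8) -> c = 11; heap: [0-2 ALLOC][3-10 ALLOC][11-18 ALLOC][19-31 FREE]
Op 4: d = malloc(8) -> d = 19; heap: [0-2 ALLOC][3-10 ALLOC][11-18 ALLOC][19-26 ALLOC][27-31 FREE]
Op 5: e = malloc(1) -> e = 27; heap: [0-2 ALLOC][3-10 ALLOC][11-18 ALLOC][19-26 ALLOC][27-27 ALLOC][28-31 FREE]
Op 6: free(d) -> (freed d); heap: [0-2 ALLOC][3-10 ALLOC][11-18 ALLOC][19-26 FREE][27-27 ALLOC][28-31 FREE]
Free blocks: [8 4] total_free=12 largest=8 -> 100*(12-8)/12 = 400/12 ≈ 33.333 -> rounds to 33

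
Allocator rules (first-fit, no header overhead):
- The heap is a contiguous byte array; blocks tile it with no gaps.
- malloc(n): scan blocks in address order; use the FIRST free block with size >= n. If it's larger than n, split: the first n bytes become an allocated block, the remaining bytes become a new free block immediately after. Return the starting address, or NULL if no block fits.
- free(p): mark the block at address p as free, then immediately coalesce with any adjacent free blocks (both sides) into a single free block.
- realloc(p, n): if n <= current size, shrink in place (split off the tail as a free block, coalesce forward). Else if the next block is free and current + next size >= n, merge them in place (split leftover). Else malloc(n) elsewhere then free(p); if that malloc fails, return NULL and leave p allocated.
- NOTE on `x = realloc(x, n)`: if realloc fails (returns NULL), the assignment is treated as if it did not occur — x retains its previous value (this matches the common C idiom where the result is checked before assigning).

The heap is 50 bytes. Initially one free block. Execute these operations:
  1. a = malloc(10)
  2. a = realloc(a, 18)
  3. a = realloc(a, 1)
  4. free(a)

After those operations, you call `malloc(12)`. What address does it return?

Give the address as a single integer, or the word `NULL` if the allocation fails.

Answer: 0

Derivation:
Op 1: a = malloc(10) -> a = 0; heap: [0-9 ALLOC][10-49 FREE]
Op 2: a = realloc(a, 18) -> a = 0; heap: [0-17 ALLOC][18-49 FREE]
Op 3: a = realloc(a, 1) -> a = 0; heap: [0-0 ALLOC][1-49 FREE]
Op 4: free(a) -> (freed a); heap: [0-49 FREE]
malloc(12): first-fit scan over [0-49 FREE] -> 0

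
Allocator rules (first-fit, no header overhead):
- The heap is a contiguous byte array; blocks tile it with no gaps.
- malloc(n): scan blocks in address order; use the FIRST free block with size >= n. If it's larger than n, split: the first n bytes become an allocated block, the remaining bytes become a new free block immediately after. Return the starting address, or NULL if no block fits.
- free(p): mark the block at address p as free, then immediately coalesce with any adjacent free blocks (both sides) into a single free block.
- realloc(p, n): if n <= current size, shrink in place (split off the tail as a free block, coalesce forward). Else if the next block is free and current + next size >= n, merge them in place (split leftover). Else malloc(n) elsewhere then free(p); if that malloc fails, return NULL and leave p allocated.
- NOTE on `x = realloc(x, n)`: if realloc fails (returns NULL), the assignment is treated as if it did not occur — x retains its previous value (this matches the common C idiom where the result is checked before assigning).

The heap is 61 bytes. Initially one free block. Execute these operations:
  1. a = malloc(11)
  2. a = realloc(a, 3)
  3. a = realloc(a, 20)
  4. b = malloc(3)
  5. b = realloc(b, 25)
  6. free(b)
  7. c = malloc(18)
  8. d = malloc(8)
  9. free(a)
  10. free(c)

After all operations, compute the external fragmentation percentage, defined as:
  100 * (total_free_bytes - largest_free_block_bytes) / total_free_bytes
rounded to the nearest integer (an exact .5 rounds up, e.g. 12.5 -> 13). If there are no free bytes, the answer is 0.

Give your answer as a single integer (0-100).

Op 1: a = malloc(11) -> a = 0; heap: [0-10 ALLOC][11-60 FREE]
Op 2: a = realloc(a, 3) -> a = 0; heap: [0-2 ALLOC][3-60 FREE]
Op 3: a = realloc(a, 20) -> a = 0; heap: [0-19 ALLOC][20-60 FREE]
Op 4: b = malloc(3) -> b = 20; heap: [0-19 ALLOC][20-22 ALLOC][23-60 FREE]
Op 5: b = realloc(b, 25) -> b = 20; heap: [0-19 ALLOC][20-44 ALLOC][45-60 FREE]
Op 6: free(b) -> (freed b); heap: [0-19 ALLOC][20-60 FREE]
Op 7: c = malloc(18) -> c = 20; heap: [0-19 ALLOC][20-37 ALLOC][38-60 FREE]
Op 8: d = malloc(8) -> d = 38; heap: [0-19 ALLOC][20-37 ALLOC][38-45 ALLOC][46-60 FREE]
Op 9: free(a) -> (freed a); heap: [0-19 FREE][20-37 ALLOC][38-45 ALLOC][46-60 FREE]
Op 10: free(c) -> (freed c); heap: [0-37 FREE][38-45 ALLOC][46-60 FREE]
Free blocks: [38 15] total_free=53 largest=38 -> 100*(53-38)/53 = 1500/53 ≈ 28.302 -> rounds to 28

Answer: 28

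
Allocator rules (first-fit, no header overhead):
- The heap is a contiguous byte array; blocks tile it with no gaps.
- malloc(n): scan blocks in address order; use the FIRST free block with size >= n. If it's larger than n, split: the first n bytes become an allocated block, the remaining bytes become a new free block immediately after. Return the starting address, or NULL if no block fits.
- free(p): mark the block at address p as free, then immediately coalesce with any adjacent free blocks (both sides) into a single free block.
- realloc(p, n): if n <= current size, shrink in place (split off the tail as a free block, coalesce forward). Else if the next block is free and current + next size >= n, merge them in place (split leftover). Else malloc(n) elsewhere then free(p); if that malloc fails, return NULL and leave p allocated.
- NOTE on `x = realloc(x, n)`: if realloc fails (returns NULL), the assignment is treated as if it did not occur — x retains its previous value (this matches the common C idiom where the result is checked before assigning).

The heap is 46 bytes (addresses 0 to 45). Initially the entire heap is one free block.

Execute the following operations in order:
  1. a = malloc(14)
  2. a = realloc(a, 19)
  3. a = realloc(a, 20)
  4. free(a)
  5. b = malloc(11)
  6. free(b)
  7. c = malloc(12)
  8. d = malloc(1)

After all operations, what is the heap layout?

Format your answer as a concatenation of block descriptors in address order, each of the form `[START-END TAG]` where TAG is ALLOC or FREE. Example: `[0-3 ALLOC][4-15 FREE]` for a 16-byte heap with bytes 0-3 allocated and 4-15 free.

Answer: [0-11 ALLOC][12-12 ALLOC][13-45 FREE]

Derivation:
Op 1: a = malloc(14) -> a = 0; heap: [0-13 ALLOC][14-45 FREE]
Op 2: a = realloc(a, 19) -> a = 0; heap: [0-18 ALLOC][19-45 FREE]
Op 3: a = realloc(a, 20) -> a = 0; heap: [0-19 ALLOC][20-45 FREE]
Op 4: free(a) -> (freed a); heap: [0-45 FREE]
Op 5: b = malloc(11) -> b = 0; heap: [0-10 ALLOC][11-45 FREE]
Op 6: free(b) -> (freed b); heap: [0-45 FREE]
Op 7: c = malloc(12) -> c = 0; heap: [0-11 ALLOC][12-45 FREE]
Op 8: d = malloc(1) -> d = 12; heap: [0-11 ALLOC][12-12 ALLOC][13-45 FREE]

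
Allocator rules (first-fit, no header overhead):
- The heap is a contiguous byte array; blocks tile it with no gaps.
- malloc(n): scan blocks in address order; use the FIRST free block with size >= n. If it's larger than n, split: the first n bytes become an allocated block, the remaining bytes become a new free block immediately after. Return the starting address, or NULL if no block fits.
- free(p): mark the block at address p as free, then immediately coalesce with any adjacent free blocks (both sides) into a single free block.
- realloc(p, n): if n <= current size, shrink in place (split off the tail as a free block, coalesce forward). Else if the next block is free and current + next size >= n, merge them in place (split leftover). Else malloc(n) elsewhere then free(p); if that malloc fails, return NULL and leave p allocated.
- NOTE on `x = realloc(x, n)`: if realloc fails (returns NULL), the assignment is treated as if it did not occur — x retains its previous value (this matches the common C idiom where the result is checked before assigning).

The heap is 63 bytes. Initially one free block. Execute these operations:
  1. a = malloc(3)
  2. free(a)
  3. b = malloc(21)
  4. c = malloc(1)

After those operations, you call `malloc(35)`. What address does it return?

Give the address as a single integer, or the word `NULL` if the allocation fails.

Op 1: a = malloc(3) -> a = 0; heap: [0-2 ALLOC][3-62 FREE]
Op 2: free(a) -> (freed a); heap: [0-62 FREE]
Op 3: b = malloc(21) -> b = 0; heap: [0-20 ALLOC][21-62 FREE]
Op 4: c = malloc(1) -> c = 21; heap: [0-20 ALLOC][21-21 ALLOC][22-62 FREE]
malloc(35): first-fit scan over [0-20 ALLOC][21-21 ALLOC][22-62 FREE] -> 22

Answer: 22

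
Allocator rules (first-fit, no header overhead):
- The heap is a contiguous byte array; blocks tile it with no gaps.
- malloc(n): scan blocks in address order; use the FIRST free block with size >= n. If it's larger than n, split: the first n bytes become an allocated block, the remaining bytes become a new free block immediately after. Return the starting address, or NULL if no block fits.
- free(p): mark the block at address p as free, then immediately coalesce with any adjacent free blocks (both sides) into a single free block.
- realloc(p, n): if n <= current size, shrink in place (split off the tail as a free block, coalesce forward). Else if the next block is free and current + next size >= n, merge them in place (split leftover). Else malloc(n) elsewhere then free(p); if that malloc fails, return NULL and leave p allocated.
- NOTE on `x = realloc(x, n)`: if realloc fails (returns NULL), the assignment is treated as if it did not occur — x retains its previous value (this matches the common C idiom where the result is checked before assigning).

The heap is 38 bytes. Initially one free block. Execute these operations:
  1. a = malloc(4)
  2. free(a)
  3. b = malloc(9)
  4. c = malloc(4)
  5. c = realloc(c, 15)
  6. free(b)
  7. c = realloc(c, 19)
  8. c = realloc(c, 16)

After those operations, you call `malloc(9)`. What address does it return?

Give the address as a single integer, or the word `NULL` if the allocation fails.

Op 1: a = malloc(4) -> a = 0; heap: [0-3 ALLOC][4-37 FREE]
Op 2: free(a) -> (freed a); heap: [0-37 FREE]
Op 3: b = malloc(9) -> b = 0; heap: [0-8 ALLOC][9-37 FREE]
Op 4: c = malloc(4) -> c = 9; heap: [0-8 ALLOC][9-12 ALLOC][13-37 FREE]
Op 5: c = realloc(c, 15) -> c = 9; heap: [0-8 ALLOC][9-23 ALLOC][24-37 FREE]
Op 6: free(b) -> (freed b); heap: [0-8 FREE][9-23 ALLOC][24-37 FREE]
Op 7: c = realloc(c, 19) -> c = 9; heap: [0-8 FREE][9-27 ALLOC][28-37 FREE]
Op 8: c = realloc(c, 16) -> c = 9; heap: [0-8 FREE][9-24 ALLOC][25-37 FREE]
malloc(9): first-fit scan over [0-8 FREE][9-24 ALLOC][25-37 FREE] -> 0

Answer: 0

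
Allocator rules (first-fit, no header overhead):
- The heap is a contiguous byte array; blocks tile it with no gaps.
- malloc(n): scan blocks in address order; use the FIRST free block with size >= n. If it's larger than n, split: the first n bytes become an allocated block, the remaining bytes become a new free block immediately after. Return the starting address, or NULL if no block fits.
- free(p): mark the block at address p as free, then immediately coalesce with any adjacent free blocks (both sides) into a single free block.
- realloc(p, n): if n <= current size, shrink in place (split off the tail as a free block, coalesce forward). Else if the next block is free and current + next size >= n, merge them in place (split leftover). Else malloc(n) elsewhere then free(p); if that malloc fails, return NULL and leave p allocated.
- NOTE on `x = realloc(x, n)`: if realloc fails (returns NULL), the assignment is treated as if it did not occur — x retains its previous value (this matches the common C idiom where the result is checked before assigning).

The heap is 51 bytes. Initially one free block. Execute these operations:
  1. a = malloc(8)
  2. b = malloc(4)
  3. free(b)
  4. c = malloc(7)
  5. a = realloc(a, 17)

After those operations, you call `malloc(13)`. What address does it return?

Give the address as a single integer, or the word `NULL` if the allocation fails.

Answer: 32

Derivation:
Op 1: a = malloc(8) -> a = 0; heap: [0-7 ALLOC][8-50 FREE]
Op 2: b = malloc(4) -> b = 8; heap: [0-7 ALLOC][8-11 ALLOC][12-50 FREE]
Op 3: free(b) -> (freed b); heap: [0-7 ALLOC][8-50 FREE]
Op 4: c = malloc(7) -> c = 8; heap: [0-7 ALLOC][8-14 ALLOC][15-50 FREE]
Op 5: a = realloc(a, 17) -> a = 15; heap: [0-7 FREE][8-14 ALLOC][15-31 ALLOC][32-50 FREE]
malloc(13): first-fit scan over [0-7 FREE][8-14 ALLOC][15-31 ALLOC][32-50 FREE] -> 32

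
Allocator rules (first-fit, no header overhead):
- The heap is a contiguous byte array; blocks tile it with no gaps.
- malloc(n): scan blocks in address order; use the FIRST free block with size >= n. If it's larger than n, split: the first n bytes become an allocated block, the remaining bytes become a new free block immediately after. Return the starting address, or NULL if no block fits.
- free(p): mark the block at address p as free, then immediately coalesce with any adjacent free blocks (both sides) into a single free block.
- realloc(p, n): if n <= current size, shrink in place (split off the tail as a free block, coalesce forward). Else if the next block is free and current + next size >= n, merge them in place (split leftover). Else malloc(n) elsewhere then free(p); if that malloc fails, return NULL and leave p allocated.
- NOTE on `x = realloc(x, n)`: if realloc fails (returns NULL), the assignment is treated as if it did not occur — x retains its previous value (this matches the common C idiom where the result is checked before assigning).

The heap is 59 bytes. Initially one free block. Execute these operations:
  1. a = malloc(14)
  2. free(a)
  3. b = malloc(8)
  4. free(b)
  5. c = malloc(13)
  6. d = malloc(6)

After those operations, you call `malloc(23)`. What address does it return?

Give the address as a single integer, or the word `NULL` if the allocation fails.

Op 1: a = malloc(14) -> a = 0; heap: [0-13 ALLOC][14-58 FREE]
Op 2: free(a) -> (freed a); heap: [0-58 FREE]
Op 3: b = malloc(8) -> b = 0; heap: [0-7 ALLOC][8-58 FREE]
Op 4: free(b) -> (freed b); heap: [0-58 FREE]
Op 5: c = malloc(13) -> c = 0; heap: [0-12 ALLOC][13-58 FREE]
Op 6: d = malloc(6) -> d = 13; heap: [0-12 ALLOC][13-18 ALLOC][19-58 FREE]
malloc(23): first-fit scan over [0-12 ALLOC][13-18 ALLOC][19-58 FREE] -> 19

Answer: 19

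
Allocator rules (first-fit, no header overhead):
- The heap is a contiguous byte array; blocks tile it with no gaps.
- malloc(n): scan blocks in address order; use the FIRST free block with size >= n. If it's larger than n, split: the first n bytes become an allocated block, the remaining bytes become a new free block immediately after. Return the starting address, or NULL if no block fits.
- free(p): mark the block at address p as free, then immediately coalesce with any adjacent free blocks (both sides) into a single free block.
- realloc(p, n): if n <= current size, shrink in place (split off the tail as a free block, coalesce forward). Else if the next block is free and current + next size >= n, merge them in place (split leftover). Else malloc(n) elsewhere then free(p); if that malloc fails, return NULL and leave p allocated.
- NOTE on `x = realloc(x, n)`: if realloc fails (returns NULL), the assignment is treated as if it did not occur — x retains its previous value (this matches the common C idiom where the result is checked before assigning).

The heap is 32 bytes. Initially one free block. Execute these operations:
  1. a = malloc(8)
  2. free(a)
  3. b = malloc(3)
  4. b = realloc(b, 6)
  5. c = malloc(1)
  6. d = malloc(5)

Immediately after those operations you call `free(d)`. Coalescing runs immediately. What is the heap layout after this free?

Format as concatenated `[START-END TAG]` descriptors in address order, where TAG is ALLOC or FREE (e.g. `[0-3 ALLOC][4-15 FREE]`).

Op 1: a = malloc(8) -> a = 0; heap: [0-7 ALLOC][8-31 FREE]
Op 2: free(a) -> (freed a); heap: [0-31 FREE]
Op 3: b = malloc(3) -> b = 0; heap: [0-2 ALLOC][3-31 FREE]
Op 4: b = realloc(b, 6) -> b = 0; heap: [0-5 ALLOC][6-31 FREE]
Op 5: c = malloc(1) -> c = 6; heap: [0-5 ALLOC][6-6 ALLOC][7-31 FREE]
Op 6: d = malloc(5) -> d = 7; heap: [0-5 ALLOC][6-6 ALLOC][7-11 ALLOC][12-31 FREE]
free(d): d = 7 -> block [7-11 ALLOC]; mark free, coalesce with adjacent free neighbors -> [0-5 ALLOC][6-6 ALLOC][7-31 FREE]

Answer: [0-5 ALLOC][6-6 ALLOC][7-31 FREE]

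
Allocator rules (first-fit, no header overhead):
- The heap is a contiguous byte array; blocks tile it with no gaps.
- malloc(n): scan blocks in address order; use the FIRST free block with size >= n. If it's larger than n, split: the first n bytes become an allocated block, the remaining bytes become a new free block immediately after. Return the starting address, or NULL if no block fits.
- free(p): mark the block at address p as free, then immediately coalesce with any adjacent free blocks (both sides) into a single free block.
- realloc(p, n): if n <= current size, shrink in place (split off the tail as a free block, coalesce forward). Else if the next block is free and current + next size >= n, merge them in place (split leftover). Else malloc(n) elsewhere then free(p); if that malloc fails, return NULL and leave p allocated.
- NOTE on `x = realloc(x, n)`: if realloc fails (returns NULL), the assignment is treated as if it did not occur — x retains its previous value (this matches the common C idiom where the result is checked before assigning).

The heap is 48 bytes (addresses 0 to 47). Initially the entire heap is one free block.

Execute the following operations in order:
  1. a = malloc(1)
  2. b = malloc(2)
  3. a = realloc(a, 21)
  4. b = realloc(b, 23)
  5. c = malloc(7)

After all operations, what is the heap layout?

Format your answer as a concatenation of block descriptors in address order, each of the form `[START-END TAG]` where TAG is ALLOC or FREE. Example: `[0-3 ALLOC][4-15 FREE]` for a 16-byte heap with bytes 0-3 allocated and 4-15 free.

Answer: [0-2 FREE][3-23 ALLOC][24-46 ALLOC][47-47 FREE]

Derivation:
Op 1: a = malloc(1) -> a = 0; heap: [0-0 ALLOC][1-47 FREE]
Op 2: b = malloc(2) -> b = 1; heap: [0-0 ALLOC][1-2 ALLOC][3-47 FREE]
Op 3: a = realloc(a, 21) -> a = 3; heap: [0-0 FREE][1-2 ALLOC][3-23 ALLOC][24-47 FREE]
Op 4: b = realloc(b, 23) -> b = 24; heap: [0-2 FREE][3-23 ALLOC][24-46 ALLOC][47-47 FREE]
Op 5: c = malloc(7) -> c = NULL; heap: [0-2 FREE][3-23 ALLOC][24-46 ALLOC][47-47 FREE]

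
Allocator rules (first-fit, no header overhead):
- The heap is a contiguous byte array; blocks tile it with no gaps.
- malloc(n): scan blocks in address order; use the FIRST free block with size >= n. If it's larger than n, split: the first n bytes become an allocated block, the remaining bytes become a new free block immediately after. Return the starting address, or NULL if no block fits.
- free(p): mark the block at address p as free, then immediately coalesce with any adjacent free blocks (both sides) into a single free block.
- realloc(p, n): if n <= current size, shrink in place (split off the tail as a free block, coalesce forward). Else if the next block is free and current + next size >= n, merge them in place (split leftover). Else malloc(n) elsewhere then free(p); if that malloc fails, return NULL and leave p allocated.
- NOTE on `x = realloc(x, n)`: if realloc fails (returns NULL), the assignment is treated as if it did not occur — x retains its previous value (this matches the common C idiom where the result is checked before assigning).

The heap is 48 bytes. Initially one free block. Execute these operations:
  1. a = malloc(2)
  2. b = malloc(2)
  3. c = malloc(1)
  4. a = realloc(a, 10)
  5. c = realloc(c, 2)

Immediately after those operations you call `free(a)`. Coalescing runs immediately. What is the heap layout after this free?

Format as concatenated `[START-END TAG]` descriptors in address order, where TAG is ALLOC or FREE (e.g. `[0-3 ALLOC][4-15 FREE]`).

Op 1: a = malloc(2) -> a = 0; heap: [0-1 ALLOC][2-47 FREE]
Op 2: b = malloc(2) -> b = 2; heap: [0-1 ALLOC][2-3 ALLOC][4-47 FREE]
Op 3: c = malloc(1) -> c = 4; heap: [0-1 ALLOC][2-3 ALLOC][4-4 ALLOC][5-47 FREE]
Op 4: a = realloc(a, 10) -> a = 5; heap: [0-1 FREE][2-3 ALLOC][4-4 ALLOC][5-14 ALLOC][15-47 FREE]
Op 5: c = realloc(c, 2) -> c = 0; heap: [0-1 ALLOC][2-3 ALLOC][4-4 FREE][5-14 ALLOC][15-47 FREE]
free(a): a = 5 -> block [5-14 ALLOC]; mark free, coalesce with adjacent free neighbors -> [0-1 ALLOC][2-3 ALLOC][4-47 FREE]

Answer: [0-1 ALLOC][2-3 ALLOC][4-47 FREE]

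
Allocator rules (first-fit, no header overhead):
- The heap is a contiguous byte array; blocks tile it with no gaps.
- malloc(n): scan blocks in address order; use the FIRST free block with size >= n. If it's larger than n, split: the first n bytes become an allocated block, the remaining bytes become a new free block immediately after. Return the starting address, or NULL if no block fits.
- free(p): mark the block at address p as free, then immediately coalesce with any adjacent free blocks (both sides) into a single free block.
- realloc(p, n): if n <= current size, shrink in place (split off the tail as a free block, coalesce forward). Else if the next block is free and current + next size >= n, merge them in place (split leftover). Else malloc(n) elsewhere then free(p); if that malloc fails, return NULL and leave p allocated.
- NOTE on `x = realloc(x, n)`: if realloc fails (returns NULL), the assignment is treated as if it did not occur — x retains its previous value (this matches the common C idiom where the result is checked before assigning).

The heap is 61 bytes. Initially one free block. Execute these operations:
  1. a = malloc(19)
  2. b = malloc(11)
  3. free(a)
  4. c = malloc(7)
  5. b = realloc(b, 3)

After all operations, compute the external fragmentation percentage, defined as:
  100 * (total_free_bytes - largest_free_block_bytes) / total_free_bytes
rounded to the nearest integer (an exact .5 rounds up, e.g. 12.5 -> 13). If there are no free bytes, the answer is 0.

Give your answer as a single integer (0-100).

Op 1: a = malloc(19) -> a = 0; heap: [0-18 ALLOC][19-60 FREE]
Op 2: b = malloc(11) -> b = 19; heap: [0-18 ALLOC][19-29 ALLOC][30-60 FREE]
Op 3: free(a) -> (freed a); heap: [0-18 FREE][19-29 ALLOC][30-60 FREE]
Op 4: c = malloc(7) -> c = 0; heap: [0-6 ALLOC][7-18 FREE][19-29 ALLOC][30-60 FREE]
Op 5: b = realloc(b, 3) -> b = 19; heap: [0-6 ALLOC][7-18 FREE][19-21 ALLOC][22-60 FREE]
Free blocks: [12 39] total_free=51 largest=39 -> 100*(51-39)/51 = 1200/51 ≈ 23.529 -> rounds to 24

Answer: 24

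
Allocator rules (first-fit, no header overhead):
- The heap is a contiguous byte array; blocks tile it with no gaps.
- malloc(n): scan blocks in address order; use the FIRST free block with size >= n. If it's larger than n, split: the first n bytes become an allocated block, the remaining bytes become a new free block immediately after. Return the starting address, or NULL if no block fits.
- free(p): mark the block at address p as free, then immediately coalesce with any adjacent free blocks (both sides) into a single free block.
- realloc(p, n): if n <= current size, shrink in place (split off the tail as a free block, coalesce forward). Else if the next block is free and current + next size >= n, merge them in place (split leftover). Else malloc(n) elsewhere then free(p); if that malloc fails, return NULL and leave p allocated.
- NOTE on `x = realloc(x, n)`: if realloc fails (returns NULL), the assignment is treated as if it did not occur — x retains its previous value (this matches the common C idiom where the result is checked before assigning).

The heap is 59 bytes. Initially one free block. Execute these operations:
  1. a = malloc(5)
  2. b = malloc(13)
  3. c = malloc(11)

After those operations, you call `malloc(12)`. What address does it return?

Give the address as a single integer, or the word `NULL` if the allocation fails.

Answer: 29

Derivation:
Op 1: a = malloc(5) -> a = 0; heap: [0-4 ALLOC][5-58 FREE]
Op 2: b = malloc(13) -> b = 5; heap: [0-4 ALLOC][5-17 ALLOC][18-58 FREE]
Op 3: c = malloc(11) -> c = 18; heap: [0-4 ALLOC][5-17 ALLOC][18-28 ALLOC][29-58 FREE]
malloc(12): first-fit scan over [0-4 ALLOC][5-17 ALLOC][18-28 ALLOC][29-58 FREE] -> 29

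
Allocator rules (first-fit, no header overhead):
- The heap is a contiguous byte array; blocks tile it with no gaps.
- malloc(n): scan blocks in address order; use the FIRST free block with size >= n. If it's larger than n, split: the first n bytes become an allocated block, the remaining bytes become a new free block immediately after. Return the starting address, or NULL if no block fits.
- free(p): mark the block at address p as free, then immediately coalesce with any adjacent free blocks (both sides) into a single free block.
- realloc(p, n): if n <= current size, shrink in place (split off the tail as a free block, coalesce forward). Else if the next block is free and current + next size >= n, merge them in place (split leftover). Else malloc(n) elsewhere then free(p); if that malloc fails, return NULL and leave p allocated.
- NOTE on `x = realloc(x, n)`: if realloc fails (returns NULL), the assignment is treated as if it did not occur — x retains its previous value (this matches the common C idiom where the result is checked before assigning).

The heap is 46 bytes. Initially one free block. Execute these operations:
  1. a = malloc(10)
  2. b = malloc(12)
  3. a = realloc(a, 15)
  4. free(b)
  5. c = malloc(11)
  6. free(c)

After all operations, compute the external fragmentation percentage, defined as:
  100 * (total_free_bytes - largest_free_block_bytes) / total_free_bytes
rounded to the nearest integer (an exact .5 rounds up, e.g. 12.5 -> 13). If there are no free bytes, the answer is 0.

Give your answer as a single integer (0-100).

Op 1: a = malloc(10) -> a = 0; heap: [0-9 ALLOC][10-45 FREE]
Op 2: b = malloc(12) -> b = 10; heap: [0-9 ALLOC][10-21 ALLOC][22-45 FREE]
Op 3: a = realloc(a, 15) -> a = 22; heap: [0-9 FREE][10-21 ALLOC][22-36 ALLOC][37-45 FREE]
Op 4: free(b) -> (freed b); heap: [0-21 FREE][22-36 ALLOC][37-45 FREE]
Op 5: c = malloc(11) -> c = 0; heap: [0-10 ALLOC][11-21 FREE][22-36 ALLOC][37-45 FREE]
Op 6: free(c) -> (freed c); heap: [0-21 FREE][22-36 ALLOC][37-45 FREE]
Free blocks: [22 9] total_free=31 largest=22 -> 100*(31-22)/31 = 900/31 ≈ 29.032 -> rounds to 29

Answer: 29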